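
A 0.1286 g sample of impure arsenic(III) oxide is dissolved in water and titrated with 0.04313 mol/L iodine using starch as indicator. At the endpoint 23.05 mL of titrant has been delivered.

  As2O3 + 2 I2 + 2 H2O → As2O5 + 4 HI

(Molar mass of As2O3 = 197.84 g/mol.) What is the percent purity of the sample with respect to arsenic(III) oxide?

n(I2) = 0.02305 L × 0.04313 mol/L = 9.941 × 10^-4 mol
From the 1:2 ratio, n(As2O3) = 1/2 × 9.941 × 10^-4 = 4.971 × 10^-4 mol
mass of As2O3 = 4.971 × 10^-4 × 197.84 g/mol = 0.09834 g
% As2O3 = 0.09834 / 0.1286 × 100 = 76.47 %

76.47 %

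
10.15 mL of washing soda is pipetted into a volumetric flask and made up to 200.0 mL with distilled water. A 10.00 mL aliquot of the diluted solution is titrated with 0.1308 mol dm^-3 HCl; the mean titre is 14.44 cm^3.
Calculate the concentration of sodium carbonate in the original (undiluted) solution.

1.861 mol/L

Na2CO3 + 2 HCl → 2 NaCl + H2O + CO2
n(HCl) = 0.01444 × 0.1308 = 1.889 × 10^-3 mol
From the 1:2 ratio, n(Na2CO3) in the aliquot = 1/2 × 1.889 × 10^-3 = 9.444 × 10^-4 mol
[Na2CO3]_dilute = 9.444 × 10^-4 / 0.01000 = 0.09444 mol/L
Dilution factor = 200.0 / 10.15 = 19.70
[Na2CO3]_stock = 0.09444 × 19.70 = 1.861 mol/L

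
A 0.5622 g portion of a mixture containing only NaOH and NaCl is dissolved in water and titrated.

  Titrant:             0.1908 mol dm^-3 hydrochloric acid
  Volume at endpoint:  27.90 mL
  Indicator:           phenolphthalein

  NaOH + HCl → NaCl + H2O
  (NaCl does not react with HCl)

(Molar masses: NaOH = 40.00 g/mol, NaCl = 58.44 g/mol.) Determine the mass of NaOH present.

0.2129 g

n(HCl) = 0.02790 × 0.1908 = 5.323 × 10^-3 mol
Let x = n(NaOH), y = n(NaCl).
Titrant: 1x = 5.323 × 10^-3;  mass: 40.00x + 58.44y = 0.5622
Solving, x = 5.323 × 10^-3 mol, y = 5.977 × 10^-3 mol
mass of NaOH = 5.323 × 10^-3 × 40.00 = 0.2129 g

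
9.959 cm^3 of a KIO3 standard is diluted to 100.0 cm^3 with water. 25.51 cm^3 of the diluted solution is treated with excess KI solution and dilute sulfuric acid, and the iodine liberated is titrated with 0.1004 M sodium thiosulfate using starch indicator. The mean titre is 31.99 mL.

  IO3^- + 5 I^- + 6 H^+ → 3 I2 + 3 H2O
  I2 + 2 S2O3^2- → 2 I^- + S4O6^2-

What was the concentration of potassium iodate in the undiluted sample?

n(S2O3^2-) = 0.03199 × 0.1004 = 3.212 × 10^-3 mol
n(I2) = n(S2O3^2-)/2 = 1.606 × 10^-3 mol
From the 1:3 ratio, n(IO3^-) in the aliquot = 1/3 × 1.606 × 10^-3 = 5.353 × 10^-4 mol
[IO3^-]_dilute = 5.353 × 10^-4 / 0.02551 = 0.02098 mol/L
[IO3^-]_original = 0.02098 × 100.0/9.959 = 0.2107 mol/L

0.2107 M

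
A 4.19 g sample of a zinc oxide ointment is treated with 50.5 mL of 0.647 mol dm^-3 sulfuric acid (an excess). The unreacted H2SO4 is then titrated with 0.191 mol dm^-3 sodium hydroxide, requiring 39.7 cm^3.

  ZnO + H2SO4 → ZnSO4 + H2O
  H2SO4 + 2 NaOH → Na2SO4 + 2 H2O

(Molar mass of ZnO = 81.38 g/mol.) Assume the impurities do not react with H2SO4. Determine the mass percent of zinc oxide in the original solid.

56.1 %

n(H2SO4) added = 0.0505 × 0.647 = 0.0327 mol
n(NaOH) used in back-titration = 0.0397 × 0.191 = 7.58 × 10^-3 mol
From the 1:2 ratio, n(H2SO4) left over = 1/2 × 7.58 × 10^-3 = 3.79 × 10^-3 mol
n(H2SO4) consumed by analyte = 0.0327 − 3.79 × 10^-3 = 0.0289 mol
n(ZnO) = 0.0289 mol (1:1 ratio)
mass of ZnO = 0.0289 × 81.38 = 2.35 g
% ZnO = 2.35 / 4.19 × 100 = 56.1 %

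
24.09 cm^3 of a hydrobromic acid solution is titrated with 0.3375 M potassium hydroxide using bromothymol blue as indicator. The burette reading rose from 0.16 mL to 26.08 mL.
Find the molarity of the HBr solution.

HBr + KOH → KBr + H2O
n(KOH) = 0.02592 L × 0.3375 mol/L = 8.748 × 10^-3 mol
n(HBr) = 8.748 × 10^-3 mol (1:1 mole ratio)
[HBr] = 8.748 × 10^-3 mol / 0.02409 L = 0.3631 mol/L

0.3631 M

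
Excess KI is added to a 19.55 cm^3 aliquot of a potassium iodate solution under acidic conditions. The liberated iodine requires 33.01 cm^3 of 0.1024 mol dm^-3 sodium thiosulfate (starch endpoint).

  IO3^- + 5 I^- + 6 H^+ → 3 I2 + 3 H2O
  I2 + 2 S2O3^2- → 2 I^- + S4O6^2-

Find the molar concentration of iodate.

0.02882 mol/L

n(S2O3^2-) = 0.03301 × 0.1024 = 3.380 × 10^-3 mol
n(I2) = n(S2O3^2-)/2 = 1.690 × 10^-3 mol
From the 1:3 ratio, n(IO3^-) in the aliquot = 1/3 × 1.690 × 10^-3 = 5.634 × 10^-4 mol
[IO3^-] = 5.634 × 10^-4 / 0.01955 = 0.02882 mol/L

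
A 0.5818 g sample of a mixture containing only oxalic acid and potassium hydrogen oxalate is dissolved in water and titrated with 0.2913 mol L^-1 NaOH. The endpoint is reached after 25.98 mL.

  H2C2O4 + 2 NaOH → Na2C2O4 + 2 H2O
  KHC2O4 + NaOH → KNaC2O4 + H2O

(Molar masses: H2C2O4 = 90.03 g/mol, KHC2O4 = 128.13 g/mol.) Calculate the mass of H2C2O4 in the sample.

0.2101 g

n(NaOH) = 0.02598 × 0.2913 = 7.568 × 10^-3 mol
Let x = n(H2C2O4), y = n(KHC2O4).
Titrant: 2x + 1y = 7.568 × 10^-3;  mass: 90.03x + 128.13y = 0.5818
Solving, x = 2.333 × 10^-3 mol, y = 2.901 × 10^-3 mol
mass of H2C2O4 = 2.333 × 10^-3 × 90.03 = 0.2101 g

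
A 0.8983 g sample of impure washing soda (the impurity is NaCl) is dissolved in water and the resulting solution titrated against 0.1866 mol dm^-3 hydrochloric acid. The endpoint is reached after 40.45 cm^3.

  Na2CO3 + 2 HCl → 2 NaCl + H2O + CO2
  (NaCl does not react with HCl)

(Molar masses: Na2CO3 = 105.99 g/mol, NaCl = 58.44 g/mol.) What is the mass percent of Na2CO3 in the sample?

44.53 %

n(HCl) = 0.04045 × 0.1866 = 7.548 × 10^-3 mol
Let x = n(Na2CO3), y = n(NaCl).
Titrant: 2x = 7.548 × 10^-3;  mass: 105.99x + 58.44y = 0.8983
Solving, x = 3.774 × 10^-3 mol, y = 8.527 × 10^-3 mol
mass of Na2CO3 = 3.774 × 10^-3 × 105.99 = 0.4000 g
% Na2CO3 = 0.4000 / 0.8983 × 100 = 44.53 %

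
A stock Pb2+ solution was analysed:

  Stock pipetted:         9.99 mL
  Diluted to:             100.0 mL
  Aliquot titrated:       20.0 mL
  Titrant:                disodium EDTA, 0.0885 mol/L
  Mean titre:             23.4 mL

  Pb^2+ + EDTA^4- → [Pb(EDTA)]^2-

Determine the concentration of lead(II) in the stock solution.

n(EDTA) = 0.0234 × 0.0885 = 2.07 × 10^-3 mol
n(Pb2+) in the aliquot = 2.07 × 10^-3 mol (1:1 ratio)
[Pb2+]_dilute = 2.07 × 10^-3 / 0.0200 = 0.104 mol/L
Dilution factor = 100.0 / 9.99 = 10.01
[Pb2+]_stock = 0.104 × 10.01 = 1.04 mol/L

1.04 mol/L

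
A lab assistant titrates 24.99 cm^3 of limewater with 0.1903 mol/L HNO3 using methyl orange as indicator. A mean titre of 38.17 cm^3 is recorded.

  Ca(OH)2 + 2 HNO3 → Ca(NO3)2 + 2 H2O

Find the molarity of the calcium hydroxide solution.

0.1453 mol/L

n(HNO3) = 0.03817 L × 0.1903 mol/L = 7.264 × 10^-3 mol
From the 1:2 mole ratio, n(Ca(OH)2) = 1/2 × 7.264 × 10^-3 = 3.632 × 10^-3 mol
[Ca(OH)2] = 3.632 × 10^-3 mol / 0.02499 L = 0.1453 mol/L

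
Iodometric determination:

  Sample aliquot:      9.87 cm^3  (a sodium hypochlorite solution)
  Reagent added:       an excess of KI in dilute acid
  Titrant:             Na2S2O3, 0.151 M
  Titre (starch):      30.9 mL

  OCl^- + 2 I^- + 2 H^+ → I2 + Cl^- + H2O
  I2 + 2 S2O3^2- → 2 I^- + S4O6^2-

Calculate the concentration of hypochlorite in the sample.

n(S2O3^2-) = 0.0309 × 0.151 = 4.67 × 10^-3 mol
n(I2) = n(S2O3^2-)/2 = 2.33 × 10^-3 mol
n(OCl^-) in the aliquot = 2.33 × 10^-3 mol (1:1 ratio)
[OCl^-] = 2.33 × 10^-3 / 0.00987 = 0.236 mol/L

0.236 M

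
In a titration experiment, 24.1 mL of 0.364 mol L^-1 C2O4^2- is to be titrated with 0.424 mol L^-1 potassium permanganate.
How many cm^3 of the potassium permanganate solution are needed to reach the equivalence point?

2 MnO4^- + 5 C2O4^2- + 16 H^+ → 2 Mn^2+ + 10 CO2 + 8 H2O
n(C2O4^2-) = 0.0241 L × 0.364 mol/L = 8.77 × 10^-3 mol
From the 2:5 stoichiometry, n(KMnO4) = 2/5 × 8.77 × 10^-3 = 3.51 × 10^-3 mol
V(KMnO4) = 3.51 × 10^-3 mol / 0.424 mol/L = 0.00828 L = 8.28 mL

8.28 mL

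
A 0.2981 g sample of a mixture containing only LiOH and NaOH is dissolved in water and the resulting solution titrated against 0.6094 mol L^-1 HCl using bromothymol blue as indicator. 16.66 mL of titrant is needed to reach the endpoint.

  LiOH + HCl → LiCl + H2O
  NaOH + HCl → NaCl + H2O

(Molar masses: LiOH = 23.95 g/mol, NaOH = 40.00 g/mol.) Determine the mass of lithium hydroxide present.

0.1612 g

n(HCl) = 0.01666 × 0.6094 = 0.01015 mol
Let x = n(LiOH), y = n(NaOH).
Titrant: 1x + 1y = 0.01015;  mass: 23.95x + 40.00y = 0.2981
Solving, x = 6.729 × 10^-3 mol, y = 3.423 × 10^-3 mol
mass of LiOH = 6.729 × 10^-3 × 23.95 = 0.1612 g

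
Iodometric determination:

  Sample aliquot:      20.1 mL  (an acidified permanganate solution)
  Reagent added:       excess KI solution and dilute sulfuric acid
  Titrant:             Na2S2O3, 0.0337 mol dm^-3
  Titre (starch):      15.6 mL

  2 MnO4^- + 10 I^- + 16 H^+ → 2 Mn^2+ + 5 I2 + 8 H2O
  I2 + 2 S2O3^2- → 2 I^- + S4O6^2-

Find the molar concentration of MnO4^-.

0.00523 mol/L

n(S2O3^2-) = 0.0156 × 0.0337 = 5.26 × 10^-4 mol
n(I2) = n(S2O3^2-)/2 = 2.63 × 10^-4 mol
From the 2:5 ratio, n(MnO4^-) in the aliquot = 2/5 × 2.63 × 10^-4 = 1.05 × 10^-4 mol
[MnO4^-] = 1.05 × 10^-4 / 0.0201 = 0.00523 mol/L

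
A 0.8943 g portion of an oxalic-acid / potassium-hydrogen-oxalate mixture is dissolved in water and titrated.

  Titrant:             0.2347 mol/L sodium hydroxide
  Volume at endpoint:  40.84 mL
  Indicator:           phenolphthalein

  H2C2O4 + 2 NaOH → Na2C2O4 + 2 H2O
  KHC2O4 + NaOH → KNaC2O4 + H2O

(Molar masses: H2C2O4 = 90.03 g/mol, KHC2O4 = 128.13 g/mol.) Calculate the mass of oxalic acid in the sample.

n(NaOH) = 0.04084 × 0.2347 = 9.585 × 10^-3 mol
Let x = n(H2C2O4), y = n(KHC2O4).
Titrant: 2x + 1y = 9.585 × 10^-3;  mass: 90.03x + 128.13y = 0.8943
Solving, x = 2.008 × 10^-3 mol, y = 5.568 × 10^-3 mol
mass of H2C2O4 = 2.008 × 10^-3 × 90.03 = 0.1808 g

0.1808 g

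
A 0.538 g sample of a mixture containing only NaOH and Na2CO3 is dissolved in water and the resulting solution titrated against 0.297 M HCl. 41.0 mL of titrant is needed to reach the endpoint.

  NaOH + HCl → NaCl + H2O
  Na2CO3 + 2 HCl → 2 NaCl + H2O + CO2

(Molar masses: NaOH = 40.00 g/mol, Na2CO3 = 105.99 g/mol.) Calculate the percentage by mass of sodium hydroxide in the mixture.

61.4 %

n(HCl) = 0.0410 × 0.297 = 0.0122 mol
Let x = n(NaOH), y = n(Na2CO3).
Titrant: 1x + 2y = 0.0122;  mass: 40.00x + 105.99y = 0.538
Solving, x = 8.26 × 10^-3 mol, y = 1.96 × 10^-3 mol
mass of NaOH = 8.26 × 10^-3 × 40.00 = 0.330 g
% NaOH = 0.330 / 0.538 × 100 = 61.4 %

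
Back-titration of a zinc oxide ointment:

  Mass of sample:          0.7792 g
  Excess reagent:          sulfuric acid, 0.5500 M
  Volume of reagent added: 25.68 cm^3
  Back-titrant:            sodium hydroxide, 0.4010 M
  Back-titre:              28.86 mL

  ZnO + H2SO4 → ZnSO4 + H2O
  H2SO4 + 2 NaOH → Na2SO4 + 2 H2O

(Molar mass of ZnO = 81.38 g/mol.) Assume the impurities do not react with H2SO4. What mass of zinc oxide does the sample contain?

0.6785 g

n(H2SO4) added = 0.02568 × 0.5500 = 0.01412 mol
n(NaOH) used in back-titration = 0.02886 × 0.4010 = 0.01157 mol
From the 1:2 ratio, n(H2SO4) left over = 1/2 × 0.01157 = 5.786 × 10^-3 mol
n(H2SO4) consumed by analyte = 0.01412 − 5.786 × 10^-3 = 8.338 × 10^-3 mol
n(ZnO) = 8.338 × 10^-3 mol (1:1 ratio)
mass of ZnO = 8.338 × 10^-3 × 81.38 = 0.6785 g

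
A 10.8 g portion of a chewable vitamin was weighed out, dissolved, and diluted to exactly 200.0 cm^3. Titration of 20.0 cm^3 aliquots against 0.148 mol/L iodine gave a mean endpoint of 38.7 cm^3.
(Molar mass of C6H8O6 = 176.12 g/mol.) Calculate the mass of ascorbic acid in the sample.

C6H8O6 + I2 → C6H6O6 + 2 HI
n(I2) per titration = 0.0387 × 0.148 = 5.73 × 10^-3 mol
n(C6H8O6) in each aliquot = 5.73 × 10^-3 mol (1:1 ratio)
n(C6H8O6) in the whole flask = 5.73 × 10^-3 × 200.0/20.0 = 0.0573 mol
mass of C6H8O6 = 0.0573 × 176.12 = 10.1 g

10.1 g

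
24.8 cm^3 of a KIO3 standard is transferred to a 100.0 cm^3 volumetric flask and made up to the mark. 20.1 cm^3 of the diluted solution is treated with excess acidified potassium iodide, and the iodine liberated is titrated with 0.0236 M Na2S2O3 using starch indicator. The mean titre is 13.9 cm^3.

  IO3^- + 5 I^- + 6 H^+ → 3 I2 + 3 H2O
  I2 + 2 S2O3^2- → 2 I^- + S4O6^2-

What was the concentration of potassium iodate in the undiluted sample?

n(S2O3^2-) = 0.0139 × 0.0236 = 3.28 × 10^-4 mol
n(I2) = n(S2O3^2-)/2 = 1.64 × 10^-4 mol
From the 1:3 ratio, n(IO3^-) in the aliquot = 1/3 × 1.64 × 10^-4 = 5.47 × 10^-5 mol
[IO3^-]_dilute = 5.47 × 10^-5 / 0.0201 = 0.00272 mol/L
[IO3^-]_original = 0.00272 × 100.0/24.8 = 0.0110 mol/L

0.0110 M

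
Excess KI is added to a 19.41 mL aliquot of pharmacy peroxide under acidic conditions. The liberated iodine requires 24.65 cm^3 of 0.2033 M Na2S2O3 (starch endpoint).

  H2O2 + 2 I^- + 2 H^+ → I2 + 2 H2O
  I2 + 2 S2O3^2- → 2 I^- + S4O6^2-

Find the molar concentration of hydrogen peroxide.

0.1291 M

n(S2O3^2-) = 0.02465 × 0.2033 = 5.011 × 10^-3 mol
n(I2) = n(S2O3^2-)/2 = 2.506 × 10^-3 mol
n(H2O2) in the aliquot = 2.506 × 10^-3 mol (1:1 ratio)
[H2O2] = 2.506 × 10^-3 / 0.01941 = 0.1291 mol/L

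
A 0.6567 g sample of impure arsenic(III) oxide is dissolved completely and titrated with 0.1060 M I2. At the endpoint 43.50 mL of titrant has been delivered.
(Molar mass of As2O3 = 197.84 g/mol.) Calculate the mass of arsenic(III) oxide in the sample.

As2O3 + 2 I2 + 2 H2O → As2O5 + 4 HI
n(I2) = 0.04350 L × 0.1060 mol/L = 4.611 × 10^-3 mol
From the 1:2 ratio, n(As2O3) = 1/2 × 4.611 × 10^-3 = 2.305 × 10^-3 mol
mass of As2O3 = 2.305 × 10^-3 × 197.84 g/mol = 0.4561 g

0.4561 g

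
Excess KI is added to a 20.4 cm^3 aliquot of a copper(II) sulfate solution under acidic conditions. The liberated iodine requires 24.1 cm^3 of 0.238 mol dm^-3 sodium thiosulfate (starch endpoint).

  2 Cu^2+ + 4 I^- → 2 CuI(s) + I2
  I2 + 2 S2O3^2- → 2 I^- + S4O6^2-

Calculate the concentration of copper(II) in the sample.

n(S2O3^2-) = 0.0241 × 0.238 = 5.74 × 10^-3 mol
n(I2) = n(S2O3^2-)/2 = 2.87 × 10^-3 mol
From the 2:1 ratio, n(Cu2+) in the aliquot = 2/1 × 2.87 × 10^-3 = 5.74 × 10^-3 mol
[Cu2+] = 5.74 × 10^-3 / 0.0204 = 0.281 mol/L

0.281 mol/L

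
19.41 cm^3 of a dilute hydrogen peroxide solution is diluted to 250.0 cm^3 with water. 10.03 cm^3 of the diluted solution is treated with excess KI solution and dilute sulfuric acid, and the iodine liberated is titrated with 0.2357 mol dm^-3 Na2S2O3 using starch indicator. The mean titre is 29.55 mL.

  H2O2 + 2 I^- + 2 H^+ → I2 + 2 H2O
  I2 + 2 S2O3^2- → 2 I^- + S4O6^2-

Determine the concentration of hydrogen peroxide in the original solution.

n(S2O3^2-) = 0.02955 × 0.2357 = 6.965 × 10^-3 mol
n(I2) = n(S2O3^2-)/2 = 3.482 × 10^-3 mol
n(H2O2) in the aliquot = 3.482 × 10^-3 mol (1:1 ratio)
[H2O2]_dilute = 3.482 × 10^-3 / 0.01003 = 0.3472 mol/L
[H2O2]_original = 0.3472 × 250.0/19.41 = 4.472 mol/L

4.472 mol/L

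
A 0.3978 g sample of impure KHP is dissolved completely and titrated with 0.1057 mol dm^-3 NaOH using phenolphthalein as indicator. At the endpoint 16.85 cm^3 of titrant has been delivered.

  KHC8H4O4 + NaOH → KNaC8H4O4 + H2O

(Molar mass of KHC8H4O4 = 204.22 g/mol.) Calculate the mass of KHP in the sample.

0.3637 g

n(NaOH) = 0.01685 L × 0.1057 mol/L = 1.781 × 10^-3 mol
n(KHC8H4O4) = 1.781 × 10^-3 mol (1:1 ratio)
mass of KHC8H4O4 = 1.781 × 10^-3 × 204.22 g/mol = 0.3637 g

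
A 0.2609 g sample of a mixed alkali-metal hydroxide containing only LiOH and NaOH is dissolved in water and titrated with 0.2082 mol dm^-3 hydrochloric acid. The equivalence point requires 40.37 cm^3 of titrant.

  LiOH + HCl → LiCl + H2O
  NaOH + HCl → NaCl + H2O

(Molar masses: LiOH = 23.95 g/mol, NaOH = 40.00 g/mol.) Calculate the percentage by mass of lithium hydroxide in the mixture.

n(HCl) = 0.04037 × 0.2082 = 8.405 × 10^-3 mol
Let x = n(LiOH), y = n(NaOH).
Titrant: 1x + 1y = 8.405 × 10^-3;  mass: 23.95x + 40.00y = 0.2609
Solving, x = 4.692 × 10^-3 mol, y = 3.713 × 10^-3 mol
mass of LiOH = 4.692 × 10^-3 × 23.95 = 0.1124 g
% LiOH = 0.1124 / 0.2609 × 100 = 43.07 %

43.07 %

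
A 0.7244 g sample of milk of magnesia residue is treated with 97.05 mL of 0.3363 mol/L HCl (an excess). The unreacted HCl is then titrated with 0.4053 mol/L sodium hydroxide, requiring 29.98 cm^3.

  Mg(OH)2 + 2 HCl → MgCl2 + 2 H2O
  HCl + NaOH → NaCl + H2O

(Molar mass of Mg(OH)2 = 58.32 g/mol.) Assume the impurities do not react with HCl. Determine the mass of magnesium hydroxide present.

n(HCl) added = 0.09705 × 0.3363 = 0.03264 mol
n(NaOH) used in back-titration = 0.02998 × 0.4053 = 0.01215 mol
n(HCl) left over = 0.01215 mol (1:1 ratio)
n(HCl) consumed by analyte = 0.03264 − 0.01215 = 0.02049 mol
From the 1:2 ratio, n(Mg(OH)2) = 1/2 × 0.02049 = 0.01024 mol
mass of Mg(OH)2 = 0.01024 × 58.32 = 0.5974 g

0.5974 g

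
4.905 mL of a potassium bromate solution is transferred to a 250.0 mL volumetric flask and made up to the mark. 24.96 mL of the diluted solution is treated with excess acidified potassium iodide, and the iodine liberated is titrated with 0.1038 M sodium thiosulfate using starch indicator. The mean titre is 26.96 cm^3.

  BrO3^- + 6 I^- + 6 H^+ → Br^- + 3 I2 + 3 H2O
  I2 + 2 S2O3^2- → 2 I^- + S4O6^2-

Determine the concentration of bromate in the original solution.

n(S2O3^2-) = 0.02696 × 0.1038 = 2.798 × 10^-3 mol
n(I2) = n(S2O3^2-)/2 = 1.399 × 10^-3 mol
From the 1:3 ratio, n(BrO3^-) in the aliquot = 1/3 × 1.399 × 10^-3 = 4.664 × 10^-4 mol
[BrO3^-]_dilute = 4.664 × 10^-4 / 0.02496 = 0.01869 mol/L
[BrO3^-]_original = 0.01869 × 250.0/4.905 = 0.9524 mol/L

0.9524 M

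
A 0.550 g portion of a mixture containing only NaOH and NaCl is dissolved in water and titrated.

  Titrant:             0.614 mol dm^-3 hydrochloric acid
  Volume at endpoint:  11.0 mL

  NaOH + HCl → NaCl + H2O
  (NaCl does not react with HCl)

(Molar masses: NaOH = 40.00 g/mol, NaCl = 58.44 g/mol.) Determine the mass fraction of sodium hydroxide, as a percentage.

49.1 %

n(HCl) = 0.0110 × 0.614 = 6.75 × 10^-3 mol
Let x = n(NaOH), y = n(NaCl).
Titrant: 1x = 6.75 × 10^-3;  mass: 40.00x + 58.44y = 0.550
Solving, x = 6.75 × 10^-3 mol, y = 4.79 × 10^-3 mol
mass of NaOH = 6.75 × 10^-3 × 40.00 = 0.270 g
% NaOH = 0.270 / 0.550 × 100 = 49.1 %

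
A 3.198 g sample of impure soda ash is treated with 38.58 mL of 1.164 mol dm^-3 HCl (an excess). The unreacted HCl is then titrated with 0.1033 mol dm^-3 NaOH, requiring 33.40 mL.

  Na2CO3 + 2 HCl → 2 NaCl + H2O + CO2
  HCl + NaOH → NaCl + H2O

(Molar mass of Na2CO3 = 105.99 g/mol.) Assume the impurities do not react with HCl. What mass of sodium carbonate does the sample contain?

n(HCl) added = 0.03858 × 1.164 = 0.04491 mol
n(NaOH) used in back-titration = 0.03340 × 0.1033 = 3.450 × 10^-3 mol
n(HCl) left over = 3.450 × 10^-3 mol (1:1 ratio)
n(HCl) consumed by analyte = 0.04491 − 3.450 × 10^-3 = 0.04146 mol
From the 1:2 ratio, n(Na2CO3) = 1/2 × 0.04146 = 0.02073 mol
mass of Na2CO3 = 0.02073 × 105.99 = 2.197 g

2.197 g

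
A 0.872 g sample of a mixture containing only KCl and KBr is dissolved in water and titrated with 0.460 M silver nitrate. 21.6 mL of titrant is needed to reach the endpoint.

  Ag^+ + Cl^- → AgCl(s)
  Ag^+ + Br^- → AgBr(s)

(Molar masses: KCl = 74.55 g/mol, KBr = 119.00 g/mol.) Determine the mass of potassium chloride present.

n(AgNO3) = 0.0216 × 0.460 = 9.94 × 10^-3 mol
Let x = n(KCl), y = n(KBr).
Titrant: 1x + 1y = 9.94 × 10^-3;  mass: 74.55x + 119.00y = 0.872
Solving, x = 6.98 × 10^-3 mol, y = 2.95 × 10^-3 mol
mass of KCl = 6.98 × 10^-3 × 74.55 = 0.521 g

0.521 g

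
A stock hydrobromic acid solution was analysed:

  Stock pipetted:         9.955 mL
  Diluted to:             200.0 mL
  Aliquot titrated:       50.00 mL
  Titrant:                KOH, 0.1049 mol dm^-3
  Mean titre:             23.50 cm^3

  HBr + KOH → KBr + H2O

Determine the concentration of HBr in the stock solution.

n(KOH) = 0.02350 × 0.1049 = 2.465 × 10^-3 mol
n(HBr) in the aliquot = 2.465 × 10^-3 mol (1:1 ratio)
[HBr]_dilute = 2.465 × 10^-3 / 0.05000 = 0.04930 mol/L
Dilution factor = 200.0 / 9.955 = 20.09
[HBr]_stock = 0.04930 × 20.09 = 0.9905 mol/L

0.9905 mol/L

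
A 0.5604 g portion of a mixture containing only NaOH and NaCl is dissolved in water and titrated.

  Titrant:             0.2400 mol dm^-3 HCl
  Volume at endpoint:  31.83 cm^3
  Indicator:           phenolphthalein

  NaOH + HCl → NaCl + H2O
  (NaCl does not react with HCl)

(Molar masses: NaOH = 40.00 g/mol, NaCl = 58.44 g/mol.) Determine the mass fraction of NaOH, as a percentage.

n(HCl) = 0.03183 × 0.2400 = 7.639 × 10^-3 mol
Let x = n(NaOH), y = n(NaCl).
Titrant: 1x = 7.639 × 10^-3;  mass: 40.00x + 58.44y = 0.5604
Solving, x = 7.639 × 10^-3 mol, y = 4.361 × 10^-3 mol
mass of NaOH = 7.639 × 10^-3 × 40.00 = 0.3056 g
% NaOH = 0.3056 / 0.5604 × 100 = 54.53 %

54.53 %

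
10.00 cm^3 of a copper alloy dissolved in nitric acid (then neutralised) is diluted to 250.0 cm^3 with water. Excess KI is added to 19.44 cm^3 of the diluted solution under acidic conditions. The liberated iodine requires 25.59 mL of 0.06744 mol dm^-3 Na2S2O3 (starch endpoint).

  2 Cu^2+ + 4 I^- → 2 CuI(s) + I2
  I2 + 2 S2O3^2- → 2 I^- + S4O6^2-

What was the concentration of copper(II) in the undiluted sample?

2.219 mol/L

n(S2O3^2-) = 0.02559 × 0.06744 = 1.726 × 10^-3 mol
n(I2) = n(S2O3^2-)/2 = 8.629 × 10^-4 mol
From the 2:1 ratio, n(Cu2+) in the aliquot = 2/1 × 8.629 × 10^-4 = 1.726 × 10^-3 mol
[Cu2+]_dilute = 1.726 × 10^-3 / 0.01944 = 0.08878 mol/L
[Cu2+]_original = 0.08878 × 250.0/10.00 = 2.219 mol/L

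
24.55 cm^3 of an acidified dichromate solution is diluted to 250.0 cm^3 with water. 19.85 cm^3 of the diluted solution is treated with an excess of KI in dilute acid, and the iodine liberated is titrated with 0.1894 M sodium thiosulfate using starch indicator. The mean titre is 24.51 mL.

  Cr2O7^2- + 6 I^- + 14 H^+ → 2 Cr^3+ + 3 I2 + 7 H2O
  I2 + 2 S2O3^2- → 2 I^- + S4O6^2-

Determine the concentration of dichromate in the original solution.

n(S2O3^2-) = 0.02451 × 0.1894 = 4.642 × 10^-3 mol
n(I2) = n(S2O3^2-)/2 = 2.321 × 10^-3 mol
From the 1:3 ratio, n(Cr2O7^2-) in the aliquot = 1/3 × 2.321 × 10^-3 = 7.737 × 10^-4 mol
[Cr2O7^2-]_dilute = 7.737 × 10^-4 / 0.01985 = 0.03898 mol/L
[Cr2O7^2-]_original = 0.03898 × 250.0/24.55 = 0.3969 mol/L

0.3969 M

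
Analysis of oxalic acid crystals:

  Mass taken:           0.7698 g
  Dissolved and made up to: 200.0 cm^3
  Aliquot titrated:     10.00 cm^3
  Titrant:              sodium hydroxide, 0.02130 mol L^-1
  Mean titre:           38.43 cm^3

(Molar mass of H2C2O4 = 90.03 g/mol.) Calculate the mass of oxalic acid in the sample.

0.7369 g

H2C2O4 + 2 NaOH → Na2C2O4 + 2 H2O
n(NaOH) per titration = 0.03843 × 0.02130 = 8.186 × 10^-4 mol
From the 1:2 ratio, n(H2C2O4) in each aliquot = 1/2 × 8.186 × 10^-4 = 4.093 × 10^-4 mol
n(H2C2O4) in the whole flask = 4.093 × 10^-4 × 200.0/10.00 = 8.186 × 10^-3 mol
mass of H2C2O4 = 8.186 × 10^-3 × 90.03 = 0.7369 g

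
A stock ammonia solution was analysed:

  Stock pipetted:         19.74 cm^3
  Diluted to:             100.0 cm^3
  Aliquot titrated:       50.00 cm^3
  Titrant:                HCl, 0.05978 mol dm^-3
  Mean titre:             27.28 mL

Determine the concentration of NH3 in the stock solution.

NH3 + HCl → NH4Cl
n(HCl) = 0.02728 × 0.05978 = 1.631 × 10^-3 mol
n(NH3) in the aliquot = 1.631 × 10^-3 mol (1:1 ratio)
[NH3]_dilute = 1.631 × 10^-3 / 0.05000 = 0.03262 mol/L
Dilution factor = 100.0 / 19.74 = 5.066
[NH3]_stock = 0.03262 × 5.066 = 0.1652 mol/L

0.1652 mol/L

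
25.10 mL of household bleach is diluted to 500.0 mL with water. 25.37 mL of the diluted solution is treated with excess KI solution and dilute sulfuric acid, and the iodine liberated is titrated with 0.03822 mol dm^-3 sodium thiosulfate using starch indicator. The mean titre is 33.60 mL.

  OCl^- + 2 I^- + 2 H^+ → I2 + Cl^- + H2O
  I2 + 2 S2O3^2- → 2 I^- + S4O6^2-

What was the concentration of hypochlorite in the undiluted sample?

0.5042 mol/L

n(S2O3^2-) = 0.03360 × 0.03822 = 1.284 × 10^-3 mol
n(I2) = n(S2O3^2-)/2 = 6.421 × 10^-4 mol
n(OCl^-) in the aliquot = 6.421 × 10^-4 mol (1:1 ratio)
[OCl^-]_dilute = 6.421 × 10^-4 / 0.02537 = 0.02531 mol/L
[OCl^-]_original = 0.02531 × 500.0/25.10 = 0.5042 mol/L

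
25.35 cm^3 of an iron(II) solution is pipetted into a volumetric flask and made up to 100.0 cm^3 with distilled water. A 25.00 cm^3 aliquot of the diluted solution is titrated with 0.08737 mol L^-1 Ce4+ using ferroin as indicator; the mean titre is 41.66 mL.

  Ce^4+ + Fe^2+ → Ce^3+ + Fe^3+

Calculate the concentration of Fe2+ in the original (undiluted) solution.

0.5743 mol/L

n(Ce4+) = 0.04166 × 0.08737 = 3.640 × 10^-3 mol
n(Fe2+) in the aliquot = 3.640 × 10^-3 mol (1:1 ratio)
[Fe2+]_dilute = 3.640 × 10^-3 / 0.02500 = 0.1456 mol/L
Dilution factor = 100.0 / 25.35 = 3.945
[Fe2+]_stock = 0.1456 × 3.945 = 0.5743 mol/L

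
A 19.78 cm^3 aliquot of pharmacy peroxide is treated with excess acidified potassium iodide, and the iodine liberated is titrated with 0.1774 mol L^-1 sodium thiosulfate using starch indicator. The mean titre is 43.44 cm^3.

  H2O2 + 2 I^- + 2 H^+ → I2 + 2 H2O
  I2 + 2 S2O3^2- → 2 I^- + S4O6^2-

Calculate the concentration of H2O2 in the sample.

n(S2O3^2-) = 0.04344 × 0.1774 = 7.706 × 10^-3 mol
n(I2) = n(S2O3^2-)/2 = 3.853 × 10^-3 mol
n(H2O2) in the aliquot = 3.853 × 10^-3 mol (1:1 ratio)
[H2O2] = 3.853 × 10^-3 / 0.01978 = 0.1948 mol/L

0.1948 mol/L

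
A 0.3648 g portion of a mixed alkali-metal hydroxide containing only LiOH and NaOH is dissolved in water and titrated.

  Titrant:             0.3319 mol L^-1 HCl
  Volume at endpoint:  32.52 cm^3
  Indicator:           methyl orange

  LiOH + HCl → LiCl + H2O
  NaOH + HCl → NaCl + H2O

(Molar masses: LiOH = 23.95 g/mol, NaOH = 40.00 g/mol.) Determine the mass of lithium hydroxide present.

0.09988 g

n(HCl) = 0.03252 × 0.3319 = 0.01079 mol
Let x = n(LiOH), y = n(NaOH).
Titrant: 1x + 1y = 0.01079;  mass: 23.95x + 40.00y = 0.3648
Solving, x = 4.170 × 10^-3 mol, y = 6.623 × 10^-3 mol
mass of LiOH = 4.170 × 10^-3 × 23.95 = 0.09988 g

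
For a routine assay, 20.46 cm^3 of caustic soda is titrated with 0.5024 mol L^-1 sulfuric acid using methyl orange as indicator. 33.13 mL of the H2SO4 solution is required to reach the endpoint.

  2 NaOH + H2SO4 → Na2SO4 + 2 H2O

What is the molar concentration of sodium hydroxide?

1.627 mol/L

n(H2SO4) = 0.03313 L × 0.5024 mol/L = 0.01664 mol
From the 2:1 mole ratio, n(NaOH) = 2/1 × 0.01664 = 0.03329 mol
[NaOH] = 0.03329 mol / 0.02046 L = 1.627 mol/L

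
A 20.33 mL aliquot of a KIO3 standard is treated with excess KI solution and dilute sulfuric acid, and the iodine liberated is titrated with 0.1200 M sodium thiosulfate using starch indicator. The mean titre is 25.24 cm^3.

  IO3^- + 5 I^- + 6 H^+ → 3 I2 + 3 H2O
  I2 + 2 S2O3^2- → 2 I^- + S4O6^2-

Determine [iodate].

n(S2O3^2-) = 0.02524 × 0.1200 = 3.029 × 10^-3 mol
n(I2) = n(S2O3^2-)/2 = 1.514 × 10^-3 mol
From the 1:3 ratio, n(IO3^-) in the aliquot = 1/3 × 1.514 × 10^-3 = 5.048 × 10^-4 mol
[IO3^-] = 5.048 × 10^-4 / 0.02033 = 0.02483 mol/L

0.02483 M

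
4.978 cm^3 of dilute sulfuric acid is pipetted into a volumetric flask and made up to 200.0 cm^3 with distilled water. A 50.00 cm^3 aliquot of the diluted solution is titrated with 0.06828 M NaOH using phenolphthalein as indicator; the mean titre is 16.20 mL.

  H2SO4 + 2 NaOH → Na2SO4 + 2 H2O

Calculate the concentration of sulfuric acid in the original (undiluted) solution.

n(NaOH) = 0.01620 × 0.06828 = 1.106 × 10^-3 mol
From the 1:2 ratio, n(H2SO4) in the aliquot = 1/2 × 1.106 × 10^-3 = 5.531 × 10^-4 mol
[H2SO4]_dilute = 5.531 × 10^-4 / 0.05000 = 0.01106 mol/L
Dilution factor = 200.0 / 4.978 = 40.18
[H2SO4]_stock = 0.01106 × 40.18 = 0.4444 mol/L

0.4444 M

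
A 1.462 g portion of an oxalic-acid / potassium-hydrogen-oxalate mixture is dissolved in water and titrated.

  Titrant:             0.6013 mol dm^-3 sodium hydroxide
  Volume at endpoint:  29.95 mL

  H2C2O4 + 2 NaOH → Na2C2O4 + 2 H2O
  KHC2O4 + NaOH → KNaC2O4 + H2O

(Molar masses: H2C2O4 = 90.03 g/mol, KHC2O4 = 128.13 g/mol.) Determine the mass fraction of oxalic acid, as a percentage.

n(NaOH) = 0.02995 × 0.6013 = 0.01801 mol
Let x = n(H2C2O4), y = n(KHC2O4).
Titrant: 2x + 1y = 0.01801;  mass: 90.03x + 128.13y = 1.462
Solving, x = 5.086 × 10^-3 mol, y = 7.836 × 10^-3 mol
mass of H2C2O4 = 5.086 × 10^-3 × 90.03 = 0.4579 g
% H2C2O4 = 0.4579 / 1.462 × 100 = 31.32 %

31.32 %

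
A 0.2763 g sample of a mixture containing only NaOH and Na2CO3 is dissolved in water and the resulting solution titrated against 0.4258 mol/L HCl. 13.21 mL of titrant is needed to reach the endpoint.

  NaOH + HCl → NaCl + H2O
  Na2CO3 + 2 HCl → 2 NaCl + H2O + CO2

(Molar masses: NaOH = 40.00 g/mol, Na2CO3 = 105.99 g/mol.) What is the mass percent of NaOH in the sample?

24.27 %

n(HCl) = 0.01321 × 0.4258 = 5.625 × 10^-3 mol
Let x = n(NaOH), y = n(Na2CO3).
Titrant: 1x + 2y = 5.625 × 10^-3;  mass: 40.00x + 105.99y = 0.2763
Solving, x = 1.677 × 10^-3 mol, y = 1.974 × 10^-3 mol
mass of NaOH = 1.677 × 10^-3 × 40.00 = 0.06706 g
% NaOH = 0.06706 / 0.2763 × 100 = 24.27 %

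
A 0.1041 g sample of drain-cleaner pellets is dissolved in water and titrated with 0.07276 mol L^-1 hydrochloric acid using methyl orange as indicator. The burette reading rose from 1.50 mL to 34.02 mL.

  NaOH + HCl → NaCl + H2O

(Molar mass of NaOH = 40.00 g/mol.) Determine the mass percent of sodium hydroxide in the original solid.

90.92 %

n(HCl) = 0.03252 L × 0.07276 mol/L = 2.366 × 10^-3 mol
n(NaOH) = 2.366 × 10^-3 mol (1:1 ratio)
mass of NaOH = 2.366 × 10^-3 × 40.00 g/mol = 0.09465 g
% NaOH = 0.09465 / 0.1041 × 100 = 90.92 %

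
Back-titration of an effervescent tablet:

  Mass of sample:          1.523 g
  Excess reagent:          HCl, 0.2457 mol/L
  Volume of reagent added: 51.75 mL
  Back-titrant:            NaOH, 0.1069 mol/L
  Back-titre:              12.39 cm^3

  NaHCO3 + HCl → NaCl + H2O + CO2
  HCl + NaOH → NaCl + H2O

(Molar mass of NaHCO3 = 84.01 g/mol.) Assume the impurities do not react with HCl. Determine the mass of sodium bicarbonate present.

0.9569 g

n(HCl) added = 0.05175 × 0.2457 = 0.01271 mol
n(NaOH) used in back-titration = 0.01239 × 0.1069 = 1.324 × 10^-3 mol
n(HCl) left over = 1.324 × 10^-3 mol (1:1 ratio)
n(HCl) consumed by analyte = 0.01271 − 1.324 × 10^-3 = 0.01139 mol
n(NaHCO3) = 0.01139 mol (1:1 ratio)
mass of NaHCO3 = 0.01139 × 84.01 = 0.9569 g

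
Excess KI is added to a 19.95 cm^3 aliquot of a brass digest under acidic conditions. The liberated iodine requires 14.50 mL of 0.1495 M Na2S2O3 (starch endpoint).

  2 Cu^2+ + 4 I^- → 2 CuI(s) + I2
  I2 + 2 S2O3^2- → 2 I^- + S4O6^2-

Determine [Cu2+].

0.1087 M

n(S2O3^2-) = 0.01450 × 0.1495 = 2.168 × 10^-3 mol
n(I2) = n(S2O3^2-)/2 = 1.084 × 10^-3 mol
From the 2:1 ratio, n(Cu2+) in the aliquot = 2/1 × 1.084 × 10^-3 = 2.168 × 10^-3 mol
[Cu2+] = 2.168 × 10^-3 / 0.01995 = 0.1087 mol/L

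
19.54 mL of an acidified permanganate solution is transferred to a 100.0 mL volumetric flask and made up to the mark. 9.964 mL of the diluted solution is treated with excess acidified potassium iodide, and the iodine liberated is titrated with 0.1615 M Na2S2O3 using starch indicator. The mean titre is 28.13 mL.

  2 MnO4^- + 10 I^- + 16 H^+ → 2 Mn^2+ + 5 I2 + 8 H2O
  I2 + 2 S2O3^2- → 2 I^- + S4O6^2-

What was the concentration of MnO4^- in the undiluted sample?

n(S2O3^2-) = 0.02813 × 0.1615 = 4.543 × 10^-3 mol
n(I2) = n(S2O3^2-)/2 = 2.271 × 10^-3 mol
From the 2:5 ratio, n(MnO4^-) in the aliquot = 2/5 × 2.271 × 10^-3 = 9.086 × 10^-4 mol
[MnO4^-]_dilute = 9.086 × 10^-4 / 0.009964 = 0.09119 mol/L
[MnO4^-]_original = 0.09119 × 100.0/19.54 = 0.4667 mol/L

0.4667 M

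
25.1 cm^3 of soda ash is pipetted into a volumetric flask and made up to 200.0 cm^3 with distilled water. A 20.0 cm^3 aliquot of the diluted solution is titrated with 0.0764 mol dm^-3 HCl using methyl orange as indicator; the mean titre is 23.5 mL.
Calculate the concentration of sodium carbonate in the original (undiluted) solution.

Na2CO3 + 2 HCl → 2 NaCl + H2O + CO2
n(HCl) = 0.0235 × 0.0764 = 1.80 × 10^-3 mol
From the 1:2 ratio, n(Na2CO3) in the aliquot = 1/2 × 1.80 × 10^-3 = 8.98 × 10^-4 mol
[Na2CO3]_dilute = 8.98 × 10^-4 / 0.0200 = 0.0449 mol/L
Dilution factor = 200.0 / 25.1 = 7.968
[Na2CO3]_stock = 0.0449 × 7.968 = 0.358 mol/L

0.358 mol/L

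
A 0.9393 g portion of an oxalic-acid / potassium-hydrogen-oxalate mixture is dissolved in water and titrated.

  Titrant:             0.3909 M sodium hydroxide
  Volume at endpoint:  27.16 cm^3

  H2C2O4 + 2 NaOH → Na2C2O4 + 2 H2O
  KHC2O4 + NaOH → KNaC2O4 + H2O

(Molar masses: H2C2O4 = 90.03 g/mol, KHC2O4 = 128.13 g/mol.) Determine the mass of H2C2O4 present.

0.2280 g

n(NaOH) = 0.02716 × 0.3909 = 0.01062 mol
Let x = n(H2C2O4), y = n(KHC2O4).
Titrant: 2x + 1y = 0.01062;  mass: 90.03x + 128.13y = 0.9393
Solving, x = 2.533 × 10^-3 mol, y = 5.551 × 10^-3 mol
mass of H2C2O4 = 2.533 × 10^-3 × 90.03 = 0.2280 g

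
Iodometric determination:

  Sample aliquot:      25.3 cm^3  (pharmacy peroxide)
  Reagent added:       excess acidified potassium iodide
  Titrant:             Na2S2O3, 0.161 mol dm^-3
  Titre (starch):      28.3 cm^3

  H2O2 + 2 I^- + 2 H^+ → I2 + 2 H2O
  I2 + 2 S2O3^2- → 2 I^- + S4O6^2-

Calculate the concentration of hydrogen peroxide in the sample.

n(S2O3^2-) = 0.0283 × 0.161 = 4.56 × 10^-3 mol
n(I2) = n(S2O3^2-)/2 = 2.28 × 10^-3 mol
n(H2O2) in the aliquot = 2.28 × 10^-3 mol (1:1 ratio)
[H2O2] = 2.28 × 10^-3 / 0.0253 = 0.0900 mol/L

0.0900 mol/L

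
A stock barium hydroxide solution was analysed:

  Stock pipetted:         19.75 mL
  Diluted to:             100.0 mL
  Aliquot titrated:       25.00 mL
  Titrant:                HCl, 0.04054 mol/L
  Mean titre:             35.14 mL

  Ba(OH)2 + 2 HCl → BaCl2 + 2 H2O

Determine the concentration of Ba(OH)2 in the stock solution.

0.1443 mol/L

n(HCl) = 0.03514 × 0.04054 = 1.425 × 10^-3 mol
From the 1:2 ratio, n(Ba(OH)2) in the aliquot = 1/2 × 1.425 × 10^-3 = 7.123 × 10^-4 mol
[Ba(OH)2]_dilute = 7.123 × 10^-4 / 0.02500 = 0.02849 mol/L
Dilution factor = 100.0 / 19.75 = 5.063
[Ba(OH)2]_stock = 0.02849 × 5.063 = 0.1443 mol/L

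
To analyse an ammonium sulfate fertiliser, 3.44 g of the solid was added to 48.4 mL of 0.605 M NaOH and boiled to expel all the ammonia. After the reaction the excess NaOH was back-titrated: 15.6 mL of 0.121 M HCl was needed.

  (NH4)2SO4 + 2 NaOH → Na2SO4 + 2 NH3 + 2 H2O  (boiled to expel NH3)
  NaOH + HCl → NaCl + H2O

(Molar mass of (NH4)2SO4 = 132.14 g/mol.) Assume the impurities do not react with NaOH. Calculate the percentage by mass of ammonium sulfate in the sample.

52.6 %

n(NaOH) added = 0.0484 × 0.605 = 0.0293 mol
n(HCl) used in back-titration = 0.0156 × 0.121 = 1.89 × 10^-3 mol
n(NaOH) left over = 1.89 × 10^-3 mol (1:1 ratio)
n(NaOH) consumed by analyte = 0.0293 − 1.89 × 10^-3 = 0.0274 mol
From the 1:2 ratio, n((NH4)2SO4) = 1/2 × 0.0274 = 0.0137 mol
mass of (NH4)2SO4 = 0.0137 × 132.14 = 1.81 g
% (NH4)2SO4 = 1.81 / 3.44 × 100 = 52.6 %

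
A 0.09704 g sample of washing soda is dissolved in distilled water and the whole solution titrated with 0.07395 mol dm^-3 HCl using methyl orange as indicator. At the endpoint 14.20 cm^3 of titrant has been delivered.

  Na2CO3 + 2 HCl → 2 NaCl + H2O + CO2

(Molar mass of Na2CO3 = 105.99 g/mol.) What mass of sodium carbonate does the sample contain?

0.05565 g

n(HCl) = 0.01420 L × 0.07395 mol/L = 1.050 × 10^-3 mol
From the 1:2 ratio, n(Na2CO3) = 1/2 × 1.050 × 10^-3 = 5.250 × 10^-4 mol
mass of Na2CO3 = 5.250 × 10^-4 × 105.99 g/mol = 0.05565 g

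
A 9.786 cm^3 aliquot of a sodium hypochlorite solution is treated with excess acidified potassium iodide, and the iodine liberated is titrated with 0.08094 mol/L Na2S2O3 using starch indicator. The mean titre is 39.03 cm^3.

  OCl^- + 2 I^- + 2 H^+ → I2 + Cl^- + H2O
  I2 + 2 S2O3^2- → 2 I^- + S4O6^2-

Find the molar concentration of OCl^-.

0.1614 mol/L

n(S2O3^2-) = 0.03903 × 0.08094 = 3.159 × 10^-3 mol
n(I2) = n(S2O3^2-)/2 = 1.580 × 10^-3 mol
n(OCl^-) in the aliquot = 1.580 × 10^-3 mol (1:1 ratio)
[OCl^-] = 1.580 × 10^-3 / 0.009786 = 0.1614 mol/L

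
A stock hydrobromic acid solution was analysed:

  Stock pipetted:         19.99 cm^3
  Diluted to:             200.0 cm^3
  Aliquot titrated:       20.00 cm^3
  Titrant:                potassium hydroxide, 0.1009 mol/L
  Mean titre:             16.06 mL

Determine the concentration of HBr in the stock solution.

HBr + KOH → KBr + H2O
n(KOH) = 0.01606 × 0.1009 = 1.620 × 10^-3 mol
n(HBr) in the aliquot = 1.620 × 10^-3 mol (1:1 ratio)
[HBr]_dilute = 1.620 × 10^-3 / 0.02000 = 0.08102 mol/L
Dilution factor = 200.0 / 19.99 = 10.01
[HBr]_stock = 0.08102 × 10.01 = 0.8106 mol/L

0.8106 mol/L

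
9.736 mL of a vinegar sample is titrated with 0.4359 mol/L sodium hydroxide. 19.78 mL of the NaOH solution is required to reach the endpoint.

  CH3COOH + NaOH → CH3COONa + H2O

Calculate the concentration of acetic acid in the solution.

0.8856 mol/L

n(NaOH) = 0.01978 L × 0.4359 mol/L = 8.622 × 10^-3 mol
n(CH3COOH) = 8.622 × 10^-3 mol (1:1 mole ratio)
[CH3COOH] = 8.622 × 10^-3 mol / 0.009736 L = 0.8856 mol/L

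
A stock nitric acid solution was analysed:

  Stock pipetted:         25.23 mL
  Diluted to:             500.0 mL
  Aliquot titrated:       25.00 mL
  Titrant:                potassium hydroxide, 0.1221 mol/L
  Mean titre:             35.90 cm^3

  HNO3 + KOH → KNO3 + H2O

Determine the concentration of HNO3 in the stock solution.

3.475 mol/L

n(KOH) = 0.03590 × 0.1221 = 4.383 × 10^-3 mol
n(HNO3) in the aliquot = 4.383 × 10^-3 mol (1:1 ratio)
[HNO3]_dilute = 4.383 × 10^-3 / 0.02500 = 0.1753 mol/L
Dilution factor = 500.0 / 25.23 = 19.82
[HNO3]_stock = 0.1753 × 19.82 = 3.475 mol/L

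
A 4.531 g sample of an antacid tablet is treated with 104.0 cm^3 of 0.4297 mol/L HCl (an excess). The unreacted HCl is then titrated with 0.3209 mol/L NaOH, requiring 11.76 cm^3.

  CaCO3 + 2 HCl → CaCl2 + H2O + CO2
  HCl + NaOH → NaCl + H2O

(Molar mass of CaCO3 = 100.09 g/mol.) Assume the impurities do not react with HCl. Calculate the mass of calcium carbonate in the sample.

n(HCl) added = 0.1040 × 0.4297 = 0.04469 mol
n(NaOH) used in back-titration = 0.01176 × 0.3209 = 3.774 × 10^-3 mol
n(HCl) left over = 3.774 × 10^-3 mol (1:1 ratio)
n(HCl) consumed by analyte = 0.04469 − 3.774 × 10^-3 = 0.04092 mol
From the 1:2 ratio, n(CaCO3) = 1/2 × 0.04092 = 0.02046 mol
mass of CaCO3 = 0.02046 × 100.09 = 2.048 g

2.048 g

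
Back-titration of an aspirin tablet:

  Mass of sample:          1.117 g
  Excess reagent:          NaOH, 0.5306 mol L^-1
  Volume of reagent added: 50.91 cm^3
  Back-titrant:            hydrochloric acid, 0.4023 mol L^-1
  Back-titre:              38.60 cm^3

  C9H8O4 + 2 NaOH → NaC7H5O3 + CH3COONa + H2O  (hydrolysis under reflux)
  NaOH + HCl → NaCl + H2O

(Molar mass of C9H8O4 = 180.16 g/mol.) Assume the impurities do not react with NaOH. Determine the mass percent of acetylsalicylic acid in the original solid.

n(NaOH) added = 0.05091 × 0.5306 = 0.02701 mol
n(HCl) used in back-titration = 0.03860 × 0.4023 = 0.01553 mol
n(NaOH) left over = 0.01553 mol (1:1 ratio)
n(NaOH) consumed by analyte = 0.02701 − 0.01553 = 0.01148 mol
From the 1:2 ratio, n(C9H8O4) = 1/2 × 0.01148 = 5.742 × 10^-3 mol
mass of C9H8O4 = 5.742 × 10^-3 × 180.16 = 1.034 g
% C9H8O4 = 1.034 / 1.117 × 100 = 92.61 %

92.61 %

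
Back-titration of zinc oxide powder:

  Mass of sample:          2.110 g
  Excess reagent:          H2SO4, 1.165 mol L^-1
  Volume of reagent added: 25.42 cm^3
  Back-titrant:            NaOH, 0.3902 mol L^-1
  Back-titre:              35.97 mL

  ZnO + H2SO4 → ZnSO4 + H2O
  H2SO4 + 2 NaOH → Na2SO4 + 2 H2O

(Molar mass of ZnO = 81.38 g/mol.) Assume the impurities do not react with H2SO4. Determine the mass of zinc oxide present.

1.839 g

n(H2SO4) added = 0.02542 × 1.165 = 0.02961 mol
n(NaOH) used in back-titration = 0.03597 × 0.3902 = 0.01404 mol
From the 1:2 ratio, n(H2SO4) left over = 1/2 × 0.01404 = 7.018 × 10^-3 mol
n(H2SO4) consumed by analyte = 0.02961 − 7.018 × 10^-3 = 0.02260 mol
n(ZnO) = 0.02260 mol (1:1 ratio)
mass of ZnO = 0.02260 × 81.38 = 1.839 g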